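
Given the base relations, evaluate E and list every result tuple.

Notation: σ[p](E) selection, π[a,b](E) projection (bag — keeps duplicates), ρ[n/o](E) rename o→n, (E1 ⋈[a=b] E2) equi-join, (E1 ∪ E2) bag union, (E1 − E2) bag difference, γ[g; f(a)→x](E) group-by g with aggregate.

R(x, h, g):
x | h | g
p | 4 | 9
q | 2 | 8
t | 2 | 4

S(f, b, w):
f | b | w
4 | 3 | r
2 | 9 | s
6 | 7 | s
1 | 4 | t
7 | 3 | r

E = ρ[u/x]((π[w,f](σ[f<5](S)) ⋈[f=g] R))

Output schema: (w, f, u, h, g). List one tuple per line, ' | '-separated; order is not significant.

Row counts bottom-up:
  S → 5
  σ[f<5](S) → 3
  π[w,f](σ[f<5](S)) → 3
  R → 3
  (π[w,f](σ[f<5](S)) ⋈[f=g] R) → 1
  ρ[u/x]((π[w,f](σ[f<5](S)) ⋈[f=g] R)) → 1

== RESULT ==
w | f | u | h | g
r | 4 | t | 2 | 4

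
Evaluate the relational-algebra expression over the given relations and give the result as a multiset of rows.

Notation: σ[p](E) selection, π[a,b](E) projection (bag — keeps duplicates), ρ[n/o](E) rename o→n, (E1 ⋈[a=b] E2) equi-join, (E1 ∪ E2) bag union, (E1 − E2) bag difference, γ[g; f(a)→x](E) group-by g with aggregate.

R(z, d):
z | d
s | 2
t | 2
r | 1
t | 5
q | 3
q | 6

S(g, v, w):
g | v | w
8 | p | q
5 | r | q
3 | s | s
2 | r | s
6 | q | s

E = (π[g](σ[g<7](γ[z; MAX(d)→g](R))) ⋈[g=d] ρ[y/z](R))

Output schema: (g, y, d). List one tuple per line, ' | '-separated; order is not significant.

Per-node cardinality:
  R → 6
  γ[z; MAX(d)→g](R) → 4
  σ[g<7](γ[z; MAX(d)→g](R)) → 4
  π[g](σ[g<7](γ[z; MAX(d)→g](R))) → 4
  R → 6
  ρ[y/z](R) → 6
  (π[g](σ[g<7](γ[z; MAX(d)→g](R))) ⋈[g=d] ρ[y/z](R)) → 5

== RESULT ==
g | y | d
1 | r | 1
2 | s | 2
2 | t | 2
5 | t | 5
6 | q | 6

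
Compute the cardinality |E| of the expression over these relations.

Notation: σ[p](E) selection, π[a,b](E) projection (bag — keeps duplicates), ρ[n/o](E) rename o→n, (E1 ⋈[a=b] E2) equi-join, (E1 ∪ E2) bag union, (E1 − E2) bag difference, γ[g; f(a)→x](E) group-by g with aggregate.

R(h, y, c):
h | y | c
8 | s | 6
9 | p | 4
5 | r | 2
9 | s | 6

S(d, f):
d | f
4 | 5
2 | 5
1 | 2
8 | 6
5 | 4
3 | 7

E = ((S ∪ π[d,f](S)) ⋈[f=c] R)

Per-node cardinality:
  S → 6
  S → 6
  π[d,f](S) → 6
  (S ∪ π[d,f](S)) → 12
  R → 4
  ((S ∪ π[d,f](S)) ⋈[f=c] R) → 8

|E| = 8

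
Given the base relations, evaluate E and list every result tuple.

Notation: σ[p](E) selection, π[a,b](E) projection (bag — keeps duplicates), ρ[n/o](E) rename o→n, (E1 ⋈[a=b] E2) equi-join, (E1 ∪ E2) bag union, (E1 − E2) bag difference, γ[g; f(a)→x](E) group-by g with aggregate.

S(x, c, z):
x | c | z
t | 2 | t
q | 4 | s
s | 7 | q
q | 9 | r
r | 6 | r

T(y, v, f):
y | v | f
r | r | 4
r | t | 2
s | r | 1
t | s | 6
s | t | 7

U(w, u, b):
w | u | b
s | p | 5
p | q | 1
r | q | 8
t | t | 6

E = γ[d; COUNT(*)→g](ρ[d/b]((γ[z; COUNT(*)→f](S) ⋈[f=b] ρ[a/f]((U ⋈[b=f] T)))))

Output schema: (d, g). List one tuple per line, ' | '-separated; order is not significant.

Subexpression sizes:
  S → 5
  γ[z; COUNT(*)→f](S) → 4
  U → 4
  T → 5
  (U ⋈[b=f] T) → 2
  ρ[a/f]((U ⋈[b=f] T)) → 2
  (γ[z; COUNT(*)→f](S) ⋈[f=b] ρ[a/f]((U ⋈[b=f] T))) → 3
  ρ[d/b]((γ[z; COUNT(*)→f](S) ⋈[f=b] ρ[a/f]((U ⋈[b=f] T)))) → 3
  γ[d; COUNT(*)→g](ρ[d/b]((γ[z; COUNT(*)→f](S) ⋈[f=b] ρ[a/f]((U ⋈[b=f] T))))) → 1

== RESULT ==
d | g
1 | 3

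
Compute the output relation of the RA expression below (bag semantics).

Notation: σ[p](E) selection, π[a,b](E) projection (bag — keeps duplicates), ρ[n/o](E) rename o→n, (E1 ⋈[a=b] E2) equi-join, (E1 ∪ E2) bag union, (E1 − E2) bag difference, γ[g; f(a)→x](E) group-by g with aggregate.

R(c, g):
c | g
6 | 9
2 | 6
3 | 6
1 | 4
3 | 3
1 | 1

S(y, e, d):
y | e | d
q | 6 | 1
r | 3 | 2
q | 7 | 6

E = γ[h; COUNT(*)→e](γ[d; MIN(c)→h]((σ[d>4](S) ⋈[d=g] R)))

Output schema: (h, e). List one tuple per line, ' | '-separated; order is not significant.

Per-node cardinality:
  S → 3
  σ[d>4](S) → 1
  R → 6
  (σ[d>4](S) ⋈[d=g] R) → 2
  γ[d; MIN(c)→h]((σ[d>4](S) ⋈[d=g] R)) → 1
  γ[h; COUNT(*)→e](γ[d; MIN(c)→h]((σ[d>4](S) ⋈[d=g] R))) → 1

== RESULT ==
h | e
2 | 1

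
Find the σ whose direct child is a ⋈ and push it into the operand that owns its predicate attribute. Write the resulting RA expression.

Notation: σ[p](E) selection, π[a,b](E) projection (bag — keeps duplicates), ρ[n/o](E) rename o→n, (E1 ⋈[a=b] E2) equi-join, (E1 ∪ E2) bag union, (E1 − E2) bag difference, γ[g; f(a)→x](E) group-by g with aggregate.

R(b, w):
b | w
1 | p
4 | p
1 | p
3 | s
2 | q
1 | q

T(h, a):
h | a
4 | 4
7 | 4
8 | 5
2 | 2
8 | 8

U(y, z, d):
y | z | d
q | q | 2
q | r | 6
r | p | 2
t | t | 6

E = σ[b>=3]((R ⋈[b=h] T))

σ filters on b, owned by the left side.
E' = (σ[b>=3](R) ⋈[b=h] T)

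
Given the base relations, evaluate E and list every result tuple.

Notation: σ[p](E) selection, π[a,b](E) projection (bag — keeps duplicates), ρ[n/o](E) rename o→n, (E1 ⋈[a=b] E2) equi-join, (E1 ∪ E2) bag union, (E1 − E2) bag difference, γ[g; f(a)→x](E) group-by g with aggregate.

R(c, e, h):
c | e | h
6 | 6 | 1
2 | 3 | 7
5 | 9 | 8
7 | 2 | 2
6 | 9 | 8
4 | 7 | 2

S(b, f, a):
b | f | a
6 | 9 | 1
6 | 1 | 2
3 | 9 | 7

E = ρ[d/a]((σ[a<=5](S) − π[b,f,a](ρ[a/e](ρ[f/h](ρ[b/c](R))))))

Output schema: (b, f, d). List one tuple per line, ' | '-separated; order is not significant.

Stepwise |·|:
  S → 3
  σ[a<=5](S) → 2
  R → 6
  ρ[b/c](R) → 6
  ρ[f/h](ρ[b/c](R)) → 6
  ρ[a/e](ρ[f/h](ρ[b/c](R))) → 6
  π[b,f,a](ρ[a/e](ρ[f/h](ρ[b/c](R)))) → 6
  (σ[a<=5](S) − π[b,f,a](ρ[a/e](ρ[f/h](ρ[b/c](R))))) → 2
  ρ[d/a]((σ[a<=5](S) − π[b,f,a](ρ[a/e](ρ[f/h](ρ[b/c](R)))))) → 2

== RESULT ==
b | f | d
6 | 1 | 2
6 | 9 | 1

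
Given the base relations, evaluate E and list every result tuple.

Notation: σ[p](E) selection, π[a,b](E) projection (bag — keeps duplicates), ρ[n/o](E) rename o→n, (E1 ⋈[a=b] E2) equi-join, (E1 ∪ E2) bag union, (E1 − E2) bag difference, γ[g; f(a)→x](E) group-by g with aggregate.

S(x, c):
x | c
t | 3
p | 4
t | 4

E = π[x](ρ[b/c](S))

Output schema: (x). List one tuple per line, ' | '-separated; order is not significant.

Row counts bottom-up:
  S → 3
  ρ[b/c](S) → 3
  π[x](ρ[b/c](S)) → 3

== RESULT ==
x
p
t
t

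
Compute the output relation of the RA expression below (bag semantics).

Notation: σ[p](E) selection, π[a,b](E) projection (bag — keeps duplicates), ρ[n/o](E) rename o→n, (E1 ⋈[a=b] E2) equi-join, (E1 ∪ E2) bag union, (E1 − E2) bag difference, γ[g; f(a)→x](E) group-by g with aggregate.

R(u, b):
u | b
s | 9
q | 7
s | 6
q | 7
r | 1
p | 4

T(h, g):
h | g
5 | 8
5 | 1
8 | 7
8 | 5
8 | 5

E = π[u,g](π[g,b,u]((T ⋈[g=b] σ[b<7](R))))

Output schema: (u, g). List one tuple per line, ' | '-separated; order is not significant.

Per-node cardinality:
  T → 5
  R → 6
  σ[b<7](R) → 3
  (T ⋈[g=b] σ[b<7](R)) → 1
  π[g,b,u]((T ⋈[g=b] σ[b<7](R))) → 1
  π[u,g](π[g,b,u]((T ⋈[g=b] σ[b<7](R)))) → 1

== RESULT ==
u | g
r | 1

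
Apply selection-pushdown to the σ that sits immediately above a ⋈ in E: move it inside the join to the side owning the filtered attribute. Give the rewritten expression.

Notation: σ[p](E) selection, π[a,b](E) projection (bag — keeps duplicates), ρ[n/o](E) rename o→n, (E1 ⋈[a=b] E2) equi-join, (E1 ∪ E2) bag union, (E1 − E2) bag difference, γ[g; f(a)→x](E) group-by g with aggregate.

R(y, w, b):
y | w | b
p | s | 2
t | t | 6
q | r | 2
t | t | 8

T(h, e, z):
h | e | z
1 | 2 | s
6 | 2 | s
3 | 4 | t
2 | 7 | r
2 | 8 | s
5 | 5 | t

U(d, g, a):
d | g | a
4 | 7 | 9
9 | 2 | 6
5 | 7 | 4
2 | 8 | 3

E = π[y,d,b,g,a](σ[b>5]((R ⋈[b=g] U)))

σ filters on b, owned by the left side.
E' = π[y,d,b,g,a]((σ[b>5](R) ⋈[b=g] U))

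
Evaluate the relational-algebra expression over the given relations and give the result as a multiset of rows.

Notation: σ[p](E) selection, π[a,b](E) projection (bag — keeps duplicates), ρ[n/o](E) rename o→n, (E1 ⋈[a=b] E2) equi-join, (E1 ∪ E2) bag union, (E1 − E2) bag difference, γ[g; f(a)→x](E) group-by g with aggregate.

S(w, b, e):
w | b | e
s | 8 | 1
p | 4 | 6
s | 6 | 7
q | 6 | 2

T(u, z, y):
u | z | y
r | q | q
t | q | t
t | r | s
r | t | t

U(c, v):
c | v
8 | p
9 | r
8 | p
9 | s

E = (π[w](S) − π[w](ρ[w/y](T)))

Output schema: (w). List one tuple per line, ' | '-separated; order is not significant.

Per-node cardinality:
  S → 4
  π[w](S) → 4
  T → 4
  ρ[w/y](T) → 4
  π[w](ρ[w/y](T)) → 4
  (π[w](S) − π[w](ρ[w/y](T))) → 2

== RESULT ==
w
p
s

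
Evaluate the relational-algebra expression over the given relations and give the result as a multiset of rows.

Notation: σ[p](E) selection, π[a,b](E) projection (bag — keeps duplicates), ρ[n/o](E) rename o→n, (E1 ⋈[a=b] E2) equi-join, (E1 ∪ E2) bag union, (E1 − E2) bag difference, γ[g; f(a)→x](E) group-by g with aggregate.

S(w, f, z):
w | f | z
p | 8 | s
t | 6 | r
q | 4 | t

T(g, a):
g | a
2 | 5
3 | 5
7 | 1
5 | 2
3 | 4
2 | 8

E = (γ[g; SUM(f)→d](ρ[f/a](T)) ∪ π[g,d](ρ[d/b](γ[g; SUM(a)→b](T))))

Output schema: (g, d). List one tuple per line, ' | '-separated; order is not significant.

Stepwise |·|:
  T → 6
  ρ[f/a](T) → 6
  γ[g; SUM(f)→d](ρ[f/a](T)) → 4
  T → 6
  γ[g; SUM(a)→b](T) → 4
  ρ[d/b](γ[g; SUM(a)→b](T)) → 4
  π[g,d](ρ[d/b](γ[g; SUM(a)→b](T))) → 4
  (γ[g; SUM(f)→d](ρ[f/a](T)) ∪ π[g,d](ρ[d/b](γ[g; SUM(a)→b](T)))) → 8

== RESULT ==
g | d
2 | 13
2 | 13
3 | 9
3 | 9
5 | 2
5 | 2
7 | 1
7 | 1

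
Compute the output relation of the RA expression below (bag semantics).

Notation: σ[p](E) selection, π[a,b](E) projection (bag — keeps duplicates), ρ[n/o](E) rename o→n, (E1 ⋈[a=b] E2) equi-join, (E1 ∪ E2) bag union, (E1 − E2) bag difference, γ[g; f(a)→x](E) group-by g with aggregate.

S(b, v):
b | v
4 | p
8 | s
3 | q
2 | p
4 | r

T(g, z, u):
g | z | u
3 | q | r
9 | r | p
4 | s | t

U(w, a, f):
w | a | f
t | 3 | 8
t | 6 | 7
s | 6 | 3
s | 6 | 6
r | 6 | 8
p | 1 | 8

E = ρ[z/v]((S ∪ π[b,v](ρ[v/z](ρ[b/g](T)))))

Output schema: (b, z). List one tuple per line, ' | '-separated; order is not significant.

Row counts bottom-up:
  S → 5
  T → 3
  ρ[b/g](T) → 3
  ρ[v/z](ρ[b/g](T)) → 3
  π[b,v](ρ[v/z](ρ[b/g](T))) → 3
  (S ∪ π[b,v](ρ[v/z](ρ[b/g](T)))) → 8
  ρ[z/v]((S ∪ π[b,v](ρ[v/z](ρ[b/g](T))))) → 8

== RESULT ==
b | z
2 | p
3 | q
3 | q
4 | p
4 | r
4 | s
8 | s
9 | r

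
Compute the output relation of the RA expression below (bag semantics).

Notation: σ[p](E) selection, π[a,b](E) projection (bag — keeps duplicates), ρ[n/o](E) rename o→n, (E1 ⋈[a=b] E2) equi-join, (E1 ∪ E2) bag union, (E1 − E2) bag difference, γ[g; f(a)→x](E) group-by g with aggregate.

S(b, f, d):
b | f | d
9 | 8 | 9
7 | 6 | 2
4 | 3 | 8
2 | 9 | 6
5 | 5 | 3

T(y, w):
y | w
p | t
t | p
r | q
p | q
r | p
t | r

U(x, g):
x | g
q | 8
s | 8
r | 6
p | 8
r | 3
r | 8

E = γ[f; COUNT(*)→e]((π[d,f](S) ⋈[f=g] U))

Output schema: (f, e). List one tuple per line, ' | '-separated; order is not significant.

Stepwise |·|:
  S → 5
  π[d,f](S) → 5
  U → 6
  (π[d,f](S) ⋈[f=g] U) → 6
  γ[f; COUNT(*)→e]((π[d,f](S) ⋈[f=g] U)) → 3

== RESULT ==
f | e
3 | 1
6 | 1
8 | 4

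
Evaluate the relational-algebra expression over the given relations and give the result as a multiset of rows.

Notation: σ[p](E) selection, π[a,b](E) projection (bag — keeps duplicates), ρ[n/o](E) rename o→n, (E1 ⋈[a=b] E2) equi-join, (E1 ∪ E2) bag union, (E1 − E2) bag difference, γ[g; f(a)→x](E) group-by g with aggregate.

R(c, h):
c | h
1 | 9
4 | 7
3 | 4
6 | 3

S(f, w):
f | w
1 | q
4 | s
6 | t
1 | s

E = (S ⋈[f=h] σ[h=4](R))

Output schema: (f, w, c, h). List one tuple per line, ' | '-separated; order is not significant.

Row counts bottom-up:
  S → 4
  R → 4
  σ[h=4](R) → 1
  (S ⋈[f=h] σ[h=4](R)) → 1

== RESULT ==
f | w | c | h
4 | s | 3 | 4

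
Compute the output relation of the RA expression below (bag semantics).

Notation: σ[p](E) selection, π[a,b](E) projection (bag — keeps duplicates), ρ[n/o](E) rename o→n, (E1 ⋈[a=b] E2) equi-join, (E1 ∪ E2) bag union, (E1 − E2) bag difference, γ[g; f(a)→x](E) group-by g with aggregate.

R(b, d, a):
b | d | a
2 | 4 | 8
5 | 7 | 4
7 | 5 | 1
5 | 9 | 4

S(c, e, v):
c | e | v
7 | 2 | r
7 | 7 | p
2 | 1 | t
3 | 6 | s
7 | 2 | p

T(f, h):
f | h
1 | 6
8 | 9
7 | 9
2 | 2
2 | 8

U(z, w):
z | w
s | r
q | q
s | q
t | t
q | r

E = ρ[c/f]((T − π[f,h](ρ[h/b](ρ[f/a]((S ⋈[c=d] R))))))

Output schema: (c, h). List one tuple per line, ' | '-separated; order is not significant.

Per-node cardinality:
  T → 5
  S → 5
  R → 4
  (S ⋈[c=d] R) → 3
  ρ[f/a]((S ⋈[c=d] R)) → 3
  ρ[h/b](ρ[f/a]((S ⋈[c=d] R))) → 3
  π[f,h](ρ[h/b](ρ[f/a]((S ⋈[c=d] R)))) → 3
  (T − π[f,h](ρ[h/b](ρ[f/a]((S ⋈[c=d] R))))) → 5
  ρ[c/f]((T − π[f,h](ρ[h/b](ρ[f/a]((S ⋈[c=d] R)))))) → 5

== RESULT ==
c | h
1 | 6
2 | 2
2 | 8
7 | 9
8 | 9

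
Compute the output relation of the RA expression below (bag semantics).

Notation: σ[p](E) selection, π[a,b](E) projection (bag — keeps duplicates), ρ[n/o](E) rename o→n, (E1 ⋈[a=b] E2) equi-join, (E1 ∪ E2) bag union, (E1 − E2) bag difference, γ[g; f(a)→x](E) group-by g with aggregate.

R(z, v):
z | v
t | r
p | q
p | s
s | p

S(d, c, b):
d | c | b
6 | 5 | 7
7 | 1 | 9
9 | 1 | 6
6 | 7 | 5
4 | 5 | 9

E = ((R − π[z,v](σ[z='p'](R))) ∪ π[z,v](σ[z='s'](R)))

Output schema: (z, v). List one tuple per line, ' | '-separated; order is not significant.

Per-node cardinality:
  R → 4
  R → 4
  σ[z='p'](R) → 2
  π[z,v](σ[z='p'](R)) → 2
  (R − π[z,v](σ[z='p'](R))) → 2
  R → 4
  σ[z='s'](R) → 1
  π[z,v](σ[z='s'](R)) → 1
  ((R − π[z,v](σ[z='p'](R))) ∪ π[z,v](σ[z='s'](R))) → 3

== RESULT ==
z | v
s | p
s | p
t | r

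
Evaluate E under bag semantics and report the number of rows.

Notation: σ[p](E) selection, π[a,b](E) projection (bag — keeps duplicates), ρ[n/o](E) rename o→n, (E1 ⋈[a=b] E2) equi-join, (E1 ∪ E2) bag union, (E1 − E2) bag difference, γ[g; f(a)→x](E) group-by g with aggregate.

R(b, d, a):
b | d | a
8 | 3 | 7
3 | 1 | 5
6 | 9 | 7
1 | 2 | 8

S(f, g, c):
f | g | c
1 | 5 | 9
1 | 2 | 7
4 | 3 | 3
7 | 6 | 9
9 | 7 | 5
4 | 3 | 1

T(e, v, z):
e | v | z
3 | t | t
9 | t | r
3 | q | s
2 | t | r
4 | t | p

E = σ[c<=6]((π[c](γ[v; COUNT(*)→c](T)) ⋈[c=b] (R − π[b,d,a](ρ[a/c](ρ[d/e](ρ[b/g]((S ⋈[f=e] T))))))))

Stepwise |·|:
  T → 5
  γ[v; COUNT(*)→c](T) → 2
  π[c](γ[v; COUNT(*)→c](T)) → 2
  R → 4
  S → 6
  T → 5
  (S ⋈[f=e] T) → 3
  ρ[b/g]((S ⋈[f=e] T)) → 3
  ρ[d/e](ρ[b/g]((S ⋈[f=e] T))) → 3
  ρ[a/c](ρ[d/e](ρ[b/g]((S ⋈[f=e] T)))) → 3
  π[b,d,a](ρ[a/c](ρ[d/e](ρ[b/g]((S ⋈[f=e] T))))) → 3
  (R − π[b,d,a](ρ[a/c](ρ[d/e](ρ[b/g]((S ⋈[f=e] T)))))) → 4
  (π[c](γ[v; COUNT(*)→c](T)) ⋈[c=b] (R − π[b,d,a](ρ[a/c](ρ[d/e](ρ[b/g]((S ⋈[f=e] T))))))) → 1
  σ[c<=6]((π[c](γ[v; COUNT(*)→c](T)) ⋈[c=b] (R − π[b,d,a](ρ[a/c](ρ[d/e](ρ[b/g]((S ⋈[f=e] T)))))))) → 1

|E| = 1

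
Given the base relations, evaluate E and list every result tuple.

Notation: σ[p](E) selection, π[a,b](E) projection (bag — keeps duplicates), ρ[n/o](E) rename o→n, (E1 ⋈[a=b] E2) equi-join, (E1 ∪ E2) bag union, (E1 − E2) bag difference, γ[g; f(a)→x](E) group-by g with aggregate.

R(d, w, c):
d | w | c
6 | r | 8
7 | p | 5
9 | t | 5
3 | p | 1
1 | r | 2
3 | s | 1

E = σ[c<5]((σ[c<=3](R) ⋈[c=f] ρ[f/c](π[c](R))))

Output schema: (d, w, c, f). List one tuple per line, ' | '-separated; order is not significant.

Stepwise |·|:
  R → 6
  σ[c<=3](R) → 3
  R → 6
  π[c](R) → 6
  ρ[f/c](π[c](R)) → 6
  (σ[c<=3](R) ⋈[c=f] ρ[f/c](π[c](R))) → 5
  σ[c<5]((σ[c<=3](R) ⋈[c=f] ρ[f/c](π[c](R)))) → 5

== RESULT ==
d | w | c | f
1 | r | 2 | 2
3 | p | 1 | 1
3 | p | 1 | 1
3 | s | 1 | 1
3 | s | 1 | 1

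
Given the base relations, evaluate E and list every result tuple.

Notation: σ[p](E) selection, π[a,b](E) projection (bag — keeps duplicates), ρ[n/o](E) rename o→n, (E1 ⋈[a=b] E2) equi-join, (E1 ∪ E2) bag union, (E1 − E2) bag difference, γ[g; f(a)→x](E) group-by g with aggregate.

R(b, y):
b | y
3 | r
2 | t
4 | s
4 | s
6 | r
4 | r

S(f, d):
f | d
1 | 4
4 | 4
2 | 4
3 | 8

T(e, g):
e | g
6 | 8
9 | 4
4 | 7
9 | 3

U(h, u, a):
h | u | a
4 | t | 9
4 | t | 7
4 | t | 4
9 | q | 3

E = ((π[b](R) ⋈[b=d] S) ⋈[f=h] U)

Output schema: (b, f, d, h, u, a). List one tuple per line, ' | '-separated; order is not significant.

Stepwise |·|:
  R → 6
  π[b](R) → 6
  S → 4
  (π[b](R) ⋈[b=d] S) → 9
  U → 4
  ((π[b](R) ⋈[b=d] S) ⋈[f=h] U) → 9

== RESULT ==
b | f | d | h | u | a
4 | 4 | 4 | 4 | t | 4
4 | 4 | 4 | 4 | t | 4
4 | 4 | 4 | 4 | t | 4
4 | 4 | 4 | 4 | t | 7
4 | 4 | 4 | 4 | t | 7
4 | 4 | 4 | 4 | t | 7
4 | 4 | 4 | 4 | t | 9
4 | 4 | 4 | 4 | t | 9
4 | 4 | 4 | 4 | t | 9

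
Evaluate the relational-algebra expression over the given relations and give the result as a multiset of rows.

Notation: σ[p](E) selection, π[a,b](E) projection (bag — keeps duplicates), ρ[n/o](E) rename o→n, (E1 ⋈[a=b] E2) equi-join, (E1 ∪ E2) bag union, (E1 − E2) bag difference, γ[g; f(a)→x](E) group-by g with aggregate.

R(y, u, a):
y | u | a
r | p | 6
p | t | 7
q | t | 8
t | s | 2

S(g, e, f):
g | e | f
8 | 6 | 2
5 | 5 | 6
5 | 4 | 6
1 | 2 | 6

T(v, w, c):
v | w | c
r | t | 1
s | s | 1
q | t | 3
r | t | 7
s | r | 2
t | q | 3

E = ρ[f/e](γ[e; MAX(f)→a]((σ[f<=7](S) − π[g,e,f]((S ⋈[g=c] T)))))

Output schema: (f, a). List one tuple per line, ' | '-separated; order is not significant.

Stepwise |·|:
  S → 4
  σ[f<=7](S) → 4
  S → 4
  T → 6
  (S ⋈[g=c] T) → 2
  π[g,e,f]((S ⋈[g=c] T)) → 2
  (σ[f<=7](S) − π[g,e,f]((S ⋈[g=c] T))) → 3
  γ[e; MAX(f)→a]((σ[f<=7](S) − π[g,e,f]((S ⋈[g=c] T)))) → 3
  ρ[f/e](γ[e; MAX(f)→a]((σ[f<=7](S) − π[g,e,f]((S ⋈[g=c] T))))) → 3

== RESULT ==
f | a
4 | 6
5 | 6
6 | 2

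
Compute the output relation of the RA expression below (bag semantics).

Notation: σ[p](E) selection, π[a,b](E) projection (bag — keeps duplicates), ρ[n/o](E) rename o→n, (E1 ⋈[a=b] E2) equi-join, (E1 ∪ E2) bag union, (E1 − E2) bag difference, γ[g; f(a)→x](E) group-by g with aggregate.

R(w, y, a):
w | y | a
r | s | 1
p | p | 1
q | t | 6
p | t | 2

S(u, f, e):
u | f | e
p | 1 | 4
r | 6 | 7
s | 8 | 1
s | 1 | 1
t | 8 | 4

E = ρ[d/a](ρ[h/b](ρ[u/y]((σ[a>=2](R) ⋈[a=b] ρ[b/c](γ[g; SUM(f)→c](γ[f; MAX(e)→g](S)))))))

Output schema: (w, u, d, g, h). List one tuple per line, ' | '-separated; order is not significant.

Subexpression sizes:
  R → 4
  σ[a>=2](R) → 2
  S → 5
  γ[f; MAX(e)→g](S) → 3
  γ[g; SUM(f)→c](γ[f; MAX(e)→g](S)) → 2
  ρ[b/c](γ[g; SUM(f)→c](γ[f; MAX(e)→g](S))) → 2
  (σ[a>=2](R) ⋈[a=b] ρ[b/c](γ[g; SUM(f)→c](γ[f; MAX(e)→g](S)))) → 1
  ρ[u/y]((σ[a>=2](R) ⋈[a=b] ρ[b/c](γ[g; SUM(f)→c](γ[f; MAX(e)→g](S))))) → 1
  ρ[h/b](ρ[u/y]((σ[a>=2](R) ⋈[a=b] ρ[b/c](γ[g; SUM(f)→c](γ[f; MAX(e)→g](S)))))) → 1
  ρ[d/a](ρ[h/b](ρ[u/y]((σ[a>=2](R) ⋈[a=b] ρ[b/c](γ[g; SUM(f)→c](γ[f; MAX(e)→g](S))))))) → 1

== RESULT ==
w | u | d | g | h
q | t | 6 | 7 | 6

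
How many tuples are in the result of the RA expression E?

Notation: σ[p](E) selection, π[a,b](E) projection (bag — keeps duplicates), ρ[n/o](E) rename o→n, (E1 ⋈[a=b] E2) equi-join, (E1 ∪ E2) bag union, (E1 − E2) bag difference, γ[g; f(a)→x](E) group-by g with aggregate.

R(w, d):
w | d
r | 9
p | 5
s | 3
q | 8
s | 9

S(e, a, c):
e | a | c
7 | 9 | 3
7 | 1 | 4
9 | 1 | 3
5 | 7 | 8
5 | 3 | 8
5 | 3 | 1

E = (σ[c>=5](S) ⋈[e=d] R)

Row counts bottom-up:
  S → 6
  σ[c>=5](S) → 2
  R → 5
  (σ[c>=5](S) ⋈[e=d] R) → 2

|E| = 2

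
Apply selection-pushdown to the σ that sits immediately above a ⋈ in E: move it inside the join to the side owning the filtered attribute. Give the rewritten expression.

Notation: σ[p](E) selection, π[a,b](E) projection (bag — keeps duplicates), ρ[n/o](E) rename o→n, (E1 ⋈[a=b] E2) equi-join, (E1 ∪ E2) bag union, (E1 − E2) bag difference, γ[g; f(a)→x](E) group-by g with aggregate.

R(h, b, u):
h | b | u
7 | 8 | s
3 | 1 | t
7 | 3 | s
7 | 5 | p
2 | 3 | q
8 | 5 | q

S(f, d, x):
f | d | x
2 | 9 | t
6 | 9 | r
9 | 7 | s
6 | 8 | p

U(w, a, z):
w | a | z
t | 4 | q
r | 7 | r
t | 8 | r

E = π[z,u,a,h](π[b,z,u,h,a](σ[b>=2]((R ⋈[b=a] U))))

σ filters on b, owned by the left side.
E' = π[z,u,a,h](π[b,z,u,h,a]((σ[b>=2](R) ⋈[b=a] U)))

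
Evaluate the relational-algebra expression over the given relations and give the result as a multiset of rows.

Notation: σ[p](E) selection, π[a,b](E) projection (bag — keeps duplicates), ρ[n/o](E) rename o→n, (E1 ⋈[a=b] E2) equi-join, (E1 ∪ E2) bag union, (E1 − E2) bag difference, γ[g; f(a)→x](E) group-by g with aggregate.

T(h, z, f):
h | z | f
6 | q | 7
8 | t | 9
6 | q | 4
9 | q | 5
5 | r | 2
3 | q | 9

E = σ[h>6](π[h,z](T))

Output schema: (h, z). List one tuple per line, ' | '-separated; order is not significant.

Per-node cardinality:
  T → 6
  π[h,z](T) → 6
  σ[h>6](π[h,z](T)) → 2

== RESULT ==
h | z
8 | t
9 | q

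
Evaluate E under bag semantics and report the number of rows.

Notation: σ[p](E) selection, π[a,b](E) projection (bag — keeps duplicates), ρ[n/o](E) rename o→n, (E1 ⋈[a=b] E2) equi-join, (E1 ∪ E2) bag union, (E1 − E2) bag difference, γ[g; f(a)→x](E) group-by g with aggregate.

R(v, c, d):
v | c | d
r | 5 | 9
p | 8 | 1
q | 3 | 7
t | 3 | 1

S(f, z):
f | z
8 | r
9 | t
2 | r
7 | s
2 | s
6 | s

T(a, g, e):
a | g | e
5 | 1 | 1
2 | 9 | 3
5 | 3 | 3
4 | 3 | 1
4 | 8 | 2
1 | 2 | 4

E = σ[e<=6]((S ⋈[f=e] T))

Subexpression sizes:
  S → 6
  T → 6
  (S ⋈[f=e] T) → 2
  σ[e<=6]((S ⋈[f=e] T)) → 2

|E| = 2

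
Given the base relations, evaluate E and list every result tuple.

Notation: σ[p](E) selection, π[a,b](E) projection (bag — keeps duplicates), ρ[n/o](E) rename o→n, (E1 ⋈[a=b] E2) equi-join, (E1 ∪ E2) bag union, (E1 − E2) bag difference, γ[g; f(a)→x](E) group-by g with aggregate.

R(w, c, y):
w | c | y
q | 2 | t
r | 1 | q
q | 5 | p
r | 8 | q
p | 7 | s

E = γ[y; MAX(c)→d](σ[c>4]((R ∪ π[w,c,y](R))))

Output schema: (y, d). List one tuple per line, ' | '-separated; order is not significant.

Row counts bottom-up:
  R → 5
  R → 5
  π[w,c,y](R) → 5
  (R ∪ π[w,c,y](R)) → 10
  σ[c>4]((R ∪ π[w,c,y](R))) → 6
  γ[y; MAX(c)→d](σ[c>4]((R ∪ π[w,c,y](R)))) → 3

== RESULT ==
y | d
p | 5
q | 8
s | 7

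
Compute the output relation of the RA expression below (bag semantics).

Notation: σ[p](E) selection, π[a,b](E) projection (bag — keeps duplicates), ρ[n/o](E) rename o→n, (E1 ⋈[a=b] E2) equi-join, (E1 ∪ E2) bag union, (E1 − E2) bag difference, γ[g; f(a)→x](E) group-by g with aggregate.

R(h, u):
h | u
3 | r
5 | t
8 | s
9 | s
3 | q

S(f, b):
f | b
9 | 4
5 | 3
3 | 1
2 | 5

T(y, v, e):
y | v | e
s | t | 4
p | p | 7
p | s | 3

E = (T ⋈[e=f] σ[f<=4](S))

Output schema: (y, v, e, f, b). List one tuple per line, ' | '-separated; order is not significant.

Per-node cardinality:
  T → 3
  S → 4
  σ[f<=4](S) → 2
  (T ⋈[e=f] σ[f<=4](S)) → 1

== RESULT ==
y | v | e | f | b
p | s | 3 | 3 | 1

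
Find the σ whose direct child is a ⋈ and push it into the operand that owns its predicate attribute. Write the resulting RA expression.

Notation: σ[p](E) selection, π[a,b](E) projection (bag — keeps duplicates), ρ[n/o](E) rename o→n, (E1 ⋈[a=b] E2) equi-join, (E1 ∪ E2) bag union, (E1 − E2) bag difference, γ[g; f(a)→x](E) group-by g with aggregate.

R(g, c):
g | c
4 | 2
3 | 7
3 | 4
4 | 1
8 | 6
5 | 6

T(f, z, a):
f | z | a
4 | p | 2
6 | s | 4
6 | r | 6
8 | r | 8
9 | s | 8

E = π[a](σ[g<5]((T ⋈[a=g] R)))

σ filters on g, owned by the right side.
E' = π[a]((T ⋈[a=g] σ[g<5](R)))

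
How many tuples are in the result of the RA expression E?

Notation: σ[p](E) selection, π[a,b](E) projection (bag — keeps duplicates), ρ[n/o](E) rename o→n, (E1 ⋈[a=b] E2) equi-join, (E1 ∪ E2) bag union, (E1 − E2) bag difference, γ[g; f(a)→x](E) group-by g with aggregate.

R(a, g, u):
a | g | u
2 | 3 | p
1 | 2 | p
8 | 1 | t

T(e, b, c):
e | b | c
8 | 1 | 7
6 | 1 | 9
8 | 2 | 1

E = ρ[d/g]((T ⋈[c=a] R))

Per-node cardinality:
  T → 3
  R → 3
  (T ⋈[c=a] R) → 1
  ρ[d/g]((T ⋈[c=a] R)) → 1

|E| = 1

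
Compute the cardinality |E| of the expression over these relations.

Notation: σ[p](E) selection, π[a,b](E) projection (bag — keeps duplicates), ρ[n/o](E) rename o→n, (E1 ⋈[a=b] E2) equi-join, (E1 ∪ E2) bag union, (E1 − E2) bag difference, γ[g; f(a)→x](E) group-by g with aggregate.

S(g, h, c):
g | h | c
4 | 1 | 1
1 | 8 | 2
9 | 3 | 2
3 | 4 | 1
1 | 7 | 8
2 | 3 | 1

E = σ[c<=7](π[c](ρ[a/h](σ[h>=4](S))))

Row counts bottom-up:
  S → 6
  σ[h>=4](S) → 3
  ρ[a/h](σ[h>=4](S)) → 3
  π[c](ρ[a/h](σ[h>=4](S))) → 3
  σ[c<=7](π[c](ρ[a/h](σ[h>=4](S)))) → 2

|E| = 2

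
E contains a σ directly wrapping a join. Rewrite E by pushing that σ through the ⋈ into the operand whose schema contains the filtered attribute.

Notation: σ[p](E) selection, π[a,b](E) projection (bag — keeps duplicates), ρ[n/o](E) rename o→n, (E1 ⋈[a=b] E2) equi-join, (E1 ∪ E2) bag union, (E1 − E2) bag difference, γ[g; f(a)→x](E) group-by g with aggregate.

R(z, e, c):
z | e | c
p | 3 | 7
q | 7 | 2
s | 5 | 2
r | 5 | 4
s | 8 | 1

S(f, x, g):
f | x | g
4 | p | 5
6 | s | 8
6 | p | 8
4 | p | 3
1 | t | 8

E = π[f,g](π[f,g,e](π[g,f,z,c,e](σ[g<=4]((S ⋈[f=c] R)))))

σ filters on g, owned by the left side.
E' = π[f,g](π[f,g,e](π[g,f,z,c,e]((σ[g<=4](S) ⋈[f=c] R))))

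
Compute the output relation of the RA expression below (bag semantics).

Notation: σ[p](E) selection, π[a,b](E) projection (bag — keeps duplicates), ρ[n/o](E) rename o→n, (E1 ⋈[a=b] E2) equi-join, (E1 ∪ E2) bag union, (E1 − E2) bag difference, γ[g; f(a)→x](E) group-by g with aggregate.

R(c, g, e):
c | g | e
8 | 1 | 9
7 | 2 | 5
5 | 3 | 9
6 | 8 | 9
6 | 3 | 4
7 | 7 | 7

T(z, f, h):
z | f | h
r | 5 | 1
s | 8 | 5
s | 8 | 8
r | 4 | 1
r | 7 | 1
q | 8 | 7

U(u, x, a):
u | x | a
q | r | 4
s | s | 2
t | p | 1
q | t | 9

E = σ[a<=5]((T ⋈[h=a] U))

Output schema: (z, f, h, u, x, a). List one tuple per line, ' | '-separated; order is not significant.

Subexpression sizes:
  T → 6
  U → 4
  (T ⋈[h=a] U) → 3
  σ[a<=5]((T ⋈[h=a] U)) → 3

== RESULT ==
z | f | h | u | x | a
r | 4 | 1 | t | p | 1
r | 5 | 1 | t | p | 1
r | 7 | 1 | t | p | 1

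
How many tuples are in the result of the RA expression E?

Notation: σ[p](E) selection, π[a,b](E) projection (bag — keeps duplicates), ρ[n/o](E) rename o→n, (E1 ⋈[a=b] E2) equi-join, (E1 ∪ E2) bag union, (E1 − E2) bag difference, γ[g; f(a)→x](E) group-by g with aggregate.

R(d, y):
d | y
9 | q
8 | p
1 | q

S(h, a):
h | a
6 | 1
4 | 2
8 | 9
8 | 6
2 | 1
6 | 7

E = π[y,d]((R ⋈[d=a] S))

Subexpression sizes:
  R → 3
  S → 6
  (R ⋈[d=a] S) → 3
  π[y,d]((R ⋈[d=a] S)) → 3

|E| = 3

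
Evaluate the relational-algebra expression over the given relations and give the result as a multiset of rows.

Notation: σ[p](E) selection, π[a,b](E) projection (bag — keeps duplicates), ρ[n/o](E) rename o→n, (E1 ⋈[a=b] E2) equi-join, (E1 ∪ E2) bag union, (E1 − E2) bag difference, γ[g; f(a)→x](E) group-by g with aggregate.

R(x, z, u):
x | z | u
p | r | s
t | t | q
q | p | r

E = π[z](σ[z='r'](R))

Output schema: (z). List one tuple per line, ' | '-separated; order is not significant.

Subexpression sizes:
  R → 3
  σ[z='r'](R) → 1
  π[z](σ[z='r'](R)) → 1

== RESULT ==
z
r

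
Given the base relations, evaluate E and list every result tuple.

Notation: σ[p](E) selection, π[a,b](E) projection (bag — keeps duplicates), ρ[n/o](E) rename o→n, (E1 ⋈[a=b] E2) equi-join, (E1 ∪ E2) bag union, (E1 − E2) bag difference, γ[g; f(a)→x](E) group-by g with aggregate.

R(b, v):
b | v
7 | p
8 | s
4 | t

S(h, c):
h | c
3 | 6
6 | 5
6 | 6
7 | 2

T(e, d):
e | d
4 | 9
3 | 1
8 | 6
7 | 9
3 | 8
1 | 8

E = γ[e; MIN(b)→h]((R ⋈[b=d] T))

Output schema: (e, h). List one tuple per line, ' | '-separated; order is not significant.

Per-node cardinality:
  R → 3
  T → 6
  (R ⋈[b=d] T) → 2
  γ[e; MIN(b)→h]((R ⋈[b=d] T)) → 2

== RESULT ==
e | h
1 | 8
3 | 8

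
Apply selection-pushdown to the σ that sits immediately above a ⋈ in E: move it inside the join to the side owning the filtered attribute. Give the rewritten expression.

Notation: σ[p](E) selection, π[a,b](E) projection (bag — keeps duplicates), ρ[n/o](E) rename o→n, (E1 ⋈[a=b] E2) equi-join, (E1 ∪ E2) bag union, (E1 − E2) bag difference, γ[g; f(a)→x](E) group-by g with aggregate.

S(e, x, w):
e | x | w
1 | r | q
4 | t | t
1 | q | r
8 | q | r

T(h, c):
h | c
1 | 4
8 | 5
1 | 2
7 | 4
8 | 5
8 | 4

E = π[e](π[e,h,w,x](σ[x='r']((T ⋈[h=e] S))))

σ filters on x, owned by the right side.
E' = π[e](π[e,h,w,x]((T ⋈[h=e] σ[x='r'](S))))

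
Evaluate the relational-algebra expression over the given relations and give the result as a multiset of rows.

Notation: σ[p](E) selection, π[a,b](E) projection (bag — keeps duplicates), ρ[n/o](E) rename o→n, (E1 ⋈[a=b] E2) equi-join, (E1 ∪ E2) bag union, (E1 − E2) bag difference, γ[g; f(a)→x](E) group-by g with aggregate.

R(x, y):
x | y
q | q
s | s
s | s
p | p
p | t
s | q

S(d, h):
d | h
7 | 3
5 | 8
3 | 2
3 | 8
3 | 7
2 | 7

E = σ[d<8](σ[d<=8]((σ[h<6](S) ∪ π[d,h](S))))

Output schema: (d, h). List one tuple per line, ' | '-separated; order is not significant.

Subexpression sizes:
  S → 6
  σ[h<6](S) → 2
  S → 6
  π[d,h](S) → 6
  (σ[h<6](S) ∪ π[d,h](S)) → 8
  σ[d<=8]((σ[h<6](S) ∪ π[d,h](S))) → 8
  σ[d<8](σ[d<=8]((σ[h<6](S) ∪ π[d,h](S)))) → 8

== RESULT ==
d | h
2 | 7
3 | 2
3 | 2
3 | 7
3 | 8
5 | 8
7 | 3
7 | 3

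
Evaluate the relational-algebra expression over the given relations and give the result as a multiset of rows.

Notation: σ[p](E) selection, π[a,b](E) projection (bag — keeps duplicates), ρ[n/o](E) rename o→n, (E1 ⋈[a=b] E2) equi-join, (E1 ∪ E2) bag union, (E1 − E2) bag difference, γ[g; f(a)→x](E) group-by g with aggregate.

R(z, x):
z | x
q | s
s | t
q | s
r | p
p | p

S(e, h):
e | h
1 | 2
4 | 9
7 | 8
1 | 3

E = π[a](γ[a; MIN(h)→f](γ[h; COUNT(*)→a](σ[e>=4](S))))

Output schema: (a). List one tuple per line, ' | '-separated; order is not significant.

Stepwise |·|:
  S → 4
  σ[e>=4](S) → 2
  γ[h; COUNT(*)→a](σ[e>=4](S)) → 2
  γ[a; MIN(h)→f](γ[h; COUNT(*)→a](σ[e>=4](S))) → 1
  π[a](γ[a; MIN(h)→f](γ[h; COUNT(*)→a](σ[e>=4](S)))) → 1

== RESULT ==
a
1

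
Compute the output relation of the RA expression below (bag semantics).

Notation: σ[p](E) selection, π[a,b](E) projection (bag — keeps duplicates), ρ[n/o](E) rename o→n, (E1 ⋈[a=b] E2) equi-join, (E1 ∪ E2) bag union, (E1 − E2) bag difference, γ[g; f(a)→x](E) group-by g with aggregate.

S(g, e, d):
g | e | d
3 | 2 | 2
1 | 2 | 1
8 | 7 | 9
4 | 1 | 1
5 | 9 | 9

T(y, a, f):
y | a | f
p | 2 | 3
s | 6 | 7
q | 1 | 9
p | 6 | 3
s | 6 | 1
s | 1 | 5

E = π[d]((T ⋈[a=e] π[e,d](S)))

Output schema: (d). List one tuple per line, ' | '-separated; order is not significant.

Per-node cardinality:
  T → 6
  S → 5
  π[e,d](S) → 5
  (T ⋈[a=e] π[e,d](S)) → 4
  π[d]((T ⋈[a=e] π[e,d](S))) → 4

== RESULT ==
d
1
1
1
2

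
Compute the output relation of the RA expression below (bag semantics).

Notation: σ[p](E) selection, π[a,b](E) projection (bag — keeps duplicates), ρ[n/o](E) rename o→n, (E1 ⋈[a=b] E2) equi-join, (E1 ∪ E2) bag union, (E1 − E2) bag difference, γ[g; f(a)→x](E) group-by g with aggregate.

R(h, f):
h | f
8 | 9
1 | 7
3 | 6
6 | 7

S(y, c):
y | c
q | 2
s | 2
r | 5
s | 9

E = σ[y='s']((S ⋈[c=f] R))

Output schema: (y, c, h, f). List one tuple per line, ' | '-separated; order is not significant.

Subexpression sizes:
  S → 4
  R → 4
  (S ⋈[c=f] R) → 1
  σ[y='s']((S ⋈[c=f] R)) → 1

== RESULT ==
y | c | h | f
s | 9 | 8 | 9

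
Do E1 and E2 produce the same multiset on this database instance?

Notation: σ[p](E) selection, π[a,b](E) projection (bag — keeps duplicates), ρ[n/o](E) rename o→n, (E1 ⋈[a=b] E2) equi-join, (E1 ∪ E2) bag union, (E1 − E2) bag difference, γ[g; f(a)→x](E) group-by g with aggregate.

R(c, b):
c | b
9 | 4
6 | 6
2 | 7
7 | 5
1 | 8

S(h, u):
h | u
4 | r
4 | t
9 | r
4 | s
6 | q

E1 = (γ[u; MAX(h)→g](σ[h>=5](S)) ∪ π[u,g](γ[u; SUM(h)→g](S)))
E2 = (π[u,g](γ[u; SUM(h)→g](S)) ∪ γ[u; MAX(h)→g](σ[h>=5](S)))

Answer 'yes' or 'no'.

E1 stepwise |·|:
  S → 5
  σ[h>=5](S) → 2
  γ[u; MAX(h)→g](σ[h>=5](S)) → 2
  S → 5
  γ[u; SUM(h)→g](S) → 4
  π[u,g](γ[u; SUM(h)→g](S)) → 4
  (γ[u; MAX(h)→g](σ[h>=5](S)) ∪ π[u,g](γ[u; SUM(h)→g](S))) → 6
E2 stepwise |·|:
  S → 5
  γ[u; SUM(h)→g](S) → 4
  π[u,g](γ[u; SUM(h)→g](S)) → 4
  S → 5
  σ[h>=5](S) → 2
  γ[u; MAX(h)→g](σ[h>=5](S)) → 2
  (π[u,g](γ[u; SUM(h)→g](S)) ∪ γ[u; MAX(h)→g](σ[h>=5](S))) → 6

E1 and E2 produce the same multiset:
u | g
q | 6
q | 6
r | 9
r | 13
s | 4
t | 4

yes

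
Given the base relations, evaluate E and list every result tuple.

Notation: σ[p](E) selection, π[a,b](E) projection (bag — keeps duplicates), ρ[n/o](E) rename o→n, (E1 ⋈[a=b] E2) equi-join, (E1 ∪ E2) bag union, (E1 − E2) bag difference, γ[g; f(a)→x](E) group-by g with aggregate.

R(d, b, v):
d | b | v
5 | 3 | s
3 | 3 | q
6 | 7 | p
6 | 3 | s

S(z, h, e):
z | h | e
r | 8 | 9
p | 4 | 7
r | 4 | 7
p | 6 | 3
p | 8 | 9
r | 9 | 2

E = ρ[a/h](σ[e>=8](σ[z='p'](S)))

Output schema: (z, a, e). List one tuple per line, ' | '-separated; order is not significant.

Row counts bottom-up:
  S → 6
  σ[z='p'](S) → 3
  σ[e>=8](σ[z='p'](S)) → 1
  ρ[a/h](σ[e>=8](σ[z='p'](S))) → 1

== RESULT ==
z | a | e
p | 8 | 9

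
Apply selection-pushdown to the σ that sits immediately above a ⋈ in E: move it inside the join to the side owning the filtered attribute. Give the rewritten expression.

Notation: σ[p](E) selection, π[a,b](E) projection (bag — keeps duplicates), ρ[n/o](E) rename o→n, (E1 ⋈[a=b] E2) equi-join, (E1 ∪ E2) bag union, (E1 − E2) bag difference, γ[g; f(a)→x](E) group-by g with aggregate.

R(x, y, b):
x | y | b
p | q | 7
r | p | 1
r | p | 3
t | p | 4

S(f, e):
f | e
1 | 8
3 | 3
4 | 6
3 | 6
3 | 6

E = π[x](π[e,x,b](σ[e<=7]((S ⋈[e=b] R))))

σ filters on e, owned by the left side.
E' = π[x](π[e,x,b]((σ[e<=7](S) ⋈[e=b] R)))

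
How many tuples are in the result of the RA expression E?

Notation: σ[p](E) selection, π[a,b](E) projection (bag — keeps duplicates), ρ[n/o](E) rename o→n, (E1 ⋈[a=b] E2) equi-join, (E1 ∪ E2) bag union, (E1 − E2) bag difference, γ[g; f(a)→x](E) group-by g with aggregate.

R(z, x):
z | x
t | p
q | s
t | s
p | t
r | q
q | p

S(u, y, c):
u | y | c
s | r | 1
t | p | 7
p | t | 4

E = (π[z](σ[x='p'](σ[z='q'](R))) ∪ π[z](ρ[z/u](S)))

Subexpression sizes:
  R → 6
  σ[z='q'](R) → 2
  σ[x='p'](σ[z='q'](R)) → 1
  π[z](σ[x='p'](σ[z='q'](R))) → 1
  S → 3
  ρ[z/u](S) → 3
  π[z](ρ[z/u](S)) → 3
  (π[z](σ[x='p'](σ[z='q'](R))) ∪ π[z](ρ[z/u](S))) → 4

|E| = 4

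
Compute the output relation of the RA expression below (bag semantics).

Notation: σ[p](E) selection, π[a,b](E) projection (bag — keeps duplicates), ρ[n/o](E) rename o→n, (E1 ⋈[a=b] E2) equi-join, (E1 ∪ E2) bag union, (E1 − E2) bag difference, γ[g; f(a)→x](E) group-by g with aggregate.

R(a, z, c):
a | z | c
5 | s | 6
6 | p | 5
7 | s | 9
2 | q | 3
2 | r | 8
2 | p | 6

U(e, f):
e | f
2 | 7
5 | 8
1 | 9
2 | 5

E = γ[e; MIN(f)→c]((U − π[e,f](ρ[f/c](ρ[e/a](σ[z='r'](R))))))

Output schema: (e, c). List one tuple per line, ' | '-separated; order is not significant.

Stepwise |·|:
  U → 4
  R → 6
  σ[z='r'](R) → 1
  ρ[e/a](σ[z='r'](R)) → 1
  ρ[f/c](ρ[e/a](σ[z='r'](R))) → 1
  π[e,f](ρ[f/c](ρ[e/a](σ[z='r'](R)))) → 1
  (U − π[e,f](ρ[f/c](ρ[e/a](σ[z='r'](R))))) → 4
  γ[e; MIN(f)→c]((U − π[e,f](ρ[f/c](ρ[e/a](σ[z='r'](R)))))) → 3

== RESULT ==
e | c
1 | 9
2 | 5
5 | 8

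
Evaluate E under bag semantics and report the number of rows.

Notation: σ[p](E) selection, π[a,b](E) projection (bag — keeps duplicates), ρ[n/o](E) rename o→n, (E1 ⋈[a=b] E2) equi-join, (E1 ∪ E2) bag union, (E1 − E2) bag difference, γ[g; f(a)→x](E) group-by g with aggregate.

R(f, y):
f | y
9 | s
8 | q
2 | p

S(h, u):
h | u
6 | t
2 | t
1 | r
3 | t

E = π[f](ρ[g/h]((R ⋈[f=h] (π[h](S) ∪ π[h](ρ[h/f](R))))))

Stepwise |·|:
  R → 3
  S → 4
  π[h](S) → 4
  R → 3
  ρ[h/f](R) → 3
  π[h](ρ[h/f](R)) → 3
  (π[h](S) ∪ π[h](ρ[h/f](R))) → 7
  (R ⋈[f=h] (π[h](S) ∪ π[h](ρ[h/f](R)))) → 4
  ρ[g/h]((R ⋈[f=h] (π[h](S) ∪ π[h](ρ[h/f](R))))) → 4
  π[f](ρ[g/h]((R ⋈[f=h] (π[h](S) ∪ π[h](ρ[h/f](R)))))) → 4

|E| = 4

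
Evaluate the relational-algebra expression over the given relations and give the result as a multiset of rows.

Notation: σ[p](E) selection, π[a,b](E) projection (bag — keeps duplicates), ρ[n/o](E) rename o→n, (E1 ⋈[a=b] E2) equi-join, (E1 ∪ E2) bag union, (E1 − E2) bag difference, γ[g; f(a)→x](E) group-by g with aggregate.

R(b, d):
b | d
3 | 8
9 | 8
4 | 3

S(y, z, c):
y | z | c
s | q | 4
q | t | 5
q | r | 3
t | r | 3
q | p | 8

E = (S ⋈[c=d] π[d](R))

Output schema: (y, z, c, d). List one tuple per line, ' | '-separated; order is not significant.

Per-node cardinality:
  S → 5
  R → 3
  π[d](R) → 3
  (S ⋈[c=d] π[d](R)) → 4

== RESULT ==
y | z | c | d
q | p | 8 | 8
q | p | 8 | 8
q | r | 3 | 3
t | r | 3 | 3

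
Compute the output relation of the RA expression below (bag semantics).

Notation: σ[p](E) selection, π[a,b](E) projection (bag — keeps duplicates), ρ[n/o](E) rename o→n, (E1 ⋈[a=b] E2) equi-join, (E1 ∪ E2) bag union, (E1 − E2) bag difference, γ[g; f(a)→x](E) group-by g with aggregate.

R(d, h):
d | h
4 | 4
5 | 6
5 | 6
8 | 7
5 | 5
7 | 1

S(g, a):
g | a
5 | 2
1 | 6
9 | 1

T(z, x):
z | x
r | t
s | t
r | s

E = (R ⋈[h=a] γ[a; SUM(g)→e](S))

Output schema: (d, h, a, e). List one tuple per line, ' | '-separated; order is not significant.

Per-node cardinality:
  R → 6
  S → 3
  γ[a; SUM(g)→e](S) → 3
  (R ⋈[h=a] γ[a; SUM(g)→e](S)) → 3

== RESULT ==
d | h | a | e
5 | 6 | 6 | 1
5 | 6 | 6 | 1
7 | 1 | 1 | 9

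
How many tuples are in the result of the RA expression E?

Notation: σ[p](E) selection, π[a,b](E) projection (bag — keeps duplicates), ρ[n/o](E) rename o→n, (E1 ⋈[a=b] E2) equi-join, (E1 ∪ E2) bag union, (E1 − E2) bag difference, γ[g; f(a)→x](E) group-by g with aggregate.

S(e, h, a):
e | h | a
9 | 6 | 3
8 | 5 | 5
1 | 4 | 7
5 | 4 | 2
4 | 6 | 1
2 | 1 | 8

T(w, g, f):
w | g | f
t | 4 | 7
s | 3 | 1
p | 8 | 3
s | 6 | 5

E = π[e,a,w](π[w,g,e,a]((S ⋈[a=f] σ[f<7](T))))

Per-node cardinality:
  S → 6
  T → 4
  σ[f<7](T) → 3
  (S ⋈[a=f] σ[f<7](T)) → 3
  π[w,g,e,a]((S ⋈[a=f] σ[f<7](T))) → 3
  π[e,a,w](π[w,g,e,a]((S ⋈[a=f] σ[f<7](T)))) → 3

|E| = 3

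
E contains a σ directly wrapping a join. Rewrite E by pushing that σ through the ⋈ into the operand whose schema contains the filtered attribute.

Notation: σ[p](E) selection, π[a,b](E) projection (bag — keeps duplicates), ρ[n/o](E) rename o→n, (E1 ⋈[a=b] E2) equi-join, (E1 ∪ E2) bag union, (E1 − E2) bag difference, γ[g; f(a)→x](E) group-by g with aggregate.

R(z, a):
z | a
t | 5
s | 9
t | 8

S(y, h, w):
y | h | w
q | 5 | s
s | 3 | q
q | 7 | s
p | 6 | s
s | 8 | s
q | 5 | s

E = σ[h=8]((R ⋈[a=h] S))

σ filters on h, owned by the right side.
E' = (R ⋈[a=h] σ[h=8](S))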